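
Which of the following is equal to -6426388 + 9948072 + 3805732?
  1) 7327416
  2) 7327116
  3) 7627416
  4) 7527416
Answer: 1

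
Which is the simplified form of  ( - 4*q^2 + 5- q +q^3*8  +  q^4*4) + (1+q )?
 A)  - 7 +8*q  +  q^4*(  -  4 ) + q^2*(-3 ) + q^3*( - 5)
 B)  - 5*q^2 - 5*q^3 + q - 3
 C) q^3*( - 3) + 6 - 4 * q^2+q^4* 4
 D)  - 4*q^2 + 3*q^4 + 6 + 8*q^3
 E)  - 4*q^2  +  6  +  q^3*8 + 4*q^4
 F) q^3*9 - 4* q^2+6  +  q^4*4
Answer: E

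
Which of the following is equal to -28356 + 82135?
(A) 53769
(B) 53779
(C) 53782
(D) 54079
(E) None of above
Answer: B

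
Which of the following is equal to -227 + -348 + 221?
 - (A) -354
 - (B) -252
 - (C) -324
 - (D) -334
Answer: A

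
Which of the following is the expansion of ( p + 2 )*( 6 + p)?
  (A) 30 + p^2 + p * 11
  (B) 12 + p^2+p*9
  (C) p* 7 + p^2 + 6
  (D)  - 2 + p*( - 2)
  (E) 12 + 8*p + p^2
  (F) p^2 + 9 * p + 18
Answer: E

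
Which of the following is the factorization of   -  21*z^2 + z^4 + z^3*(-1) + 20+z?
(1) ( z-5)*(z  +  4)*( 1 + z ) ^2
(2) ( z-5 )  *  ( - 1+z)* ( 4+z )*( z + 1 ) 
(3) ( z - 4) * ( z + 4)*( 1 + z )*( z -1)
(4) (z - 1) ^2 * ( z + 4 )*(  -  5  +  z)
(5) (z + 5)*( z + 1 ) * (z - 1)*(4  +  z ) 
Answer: 2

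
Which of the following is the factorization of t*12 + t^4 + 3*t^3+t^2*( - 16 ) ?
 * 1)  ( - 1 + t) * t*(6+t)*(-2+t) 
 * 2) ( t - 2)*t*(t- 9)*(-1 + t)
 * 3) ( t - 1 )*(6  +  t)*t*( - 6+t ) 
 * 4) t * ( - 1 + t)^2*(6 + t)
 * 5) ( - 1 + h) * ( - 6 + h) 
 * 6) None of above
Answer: 1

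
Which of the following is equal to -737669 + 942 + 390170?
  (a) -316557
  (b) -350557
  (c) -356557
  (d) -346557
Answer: d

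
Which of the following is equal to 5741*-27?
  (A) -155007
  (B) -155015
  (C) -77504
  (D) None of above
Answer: A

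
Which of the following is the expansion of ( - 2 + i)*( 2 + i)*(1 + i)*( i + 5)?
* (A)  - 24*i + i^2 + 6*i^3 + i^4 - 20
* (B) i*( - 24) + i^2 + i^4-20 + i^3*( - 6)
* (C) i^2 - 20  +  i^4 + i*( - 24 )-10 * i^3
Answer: A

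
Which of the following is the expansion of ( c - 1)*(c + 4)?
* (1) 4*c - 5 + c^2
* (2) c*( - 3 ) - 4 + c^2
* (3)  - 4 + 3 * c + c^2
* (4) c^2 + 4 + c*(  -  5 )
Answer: 3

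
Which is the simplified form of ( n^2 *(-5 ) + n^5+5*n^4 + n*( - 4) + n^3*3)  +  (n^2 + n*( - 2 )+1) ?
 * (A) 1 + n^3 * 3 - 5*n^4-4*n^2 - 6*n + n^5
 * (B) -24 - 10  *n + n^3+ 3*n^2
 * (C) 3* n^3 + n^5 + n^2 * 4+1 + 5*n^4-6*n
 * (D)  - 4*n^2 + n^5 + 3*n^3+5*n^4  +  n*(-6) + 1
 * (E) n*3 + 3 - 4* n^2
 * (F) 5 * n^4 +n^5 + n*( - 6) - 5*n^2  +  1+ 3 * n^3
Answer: D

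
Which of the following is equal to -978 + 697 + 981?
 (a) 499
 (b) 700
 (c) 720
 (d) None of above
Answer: b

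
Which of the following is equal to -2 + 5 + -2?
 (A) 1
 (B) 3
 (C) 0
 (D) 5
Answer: A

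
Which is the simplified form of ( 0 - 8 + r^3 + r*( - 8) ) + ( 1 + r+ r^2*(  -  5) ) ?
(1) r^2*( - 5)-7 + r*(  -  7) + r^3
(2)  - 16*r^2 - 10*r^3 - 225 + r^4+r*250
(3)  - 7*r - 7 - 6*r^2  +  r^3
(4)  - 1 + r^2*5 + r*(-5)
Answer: 1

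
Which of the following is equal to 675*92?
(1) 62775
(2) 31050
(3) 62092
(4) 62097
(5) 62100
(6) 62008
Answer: 5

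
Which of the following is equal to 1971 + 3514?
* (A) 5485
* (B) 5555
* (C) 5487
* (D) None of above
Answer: A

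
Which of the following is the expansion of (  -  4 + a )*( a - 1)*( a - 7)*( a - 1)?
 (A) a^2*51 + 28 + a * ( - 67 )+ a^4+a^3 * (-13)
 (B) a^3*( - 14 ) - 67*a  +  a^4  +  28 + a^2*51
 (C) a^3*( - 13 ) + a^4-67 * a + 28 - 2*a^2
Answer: A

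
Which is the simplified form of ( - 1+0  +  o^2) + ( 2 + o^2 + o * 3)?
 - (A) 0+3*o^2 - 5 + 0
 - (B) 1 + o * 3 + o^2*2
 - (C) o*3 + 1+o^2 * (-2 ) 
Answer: B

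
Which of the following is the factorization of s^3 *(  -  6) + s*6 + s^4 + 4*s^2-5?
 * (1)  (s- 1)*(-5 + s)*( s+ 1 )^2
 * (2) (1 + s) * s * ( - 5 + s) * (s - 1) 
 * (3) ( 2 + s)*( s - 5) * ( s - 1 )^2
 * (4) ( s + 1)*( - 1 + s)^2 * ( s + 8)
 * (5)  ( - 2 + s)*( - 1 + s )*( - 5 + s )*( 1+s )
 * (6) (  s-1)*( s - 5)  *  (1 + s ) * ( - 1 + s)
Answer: 6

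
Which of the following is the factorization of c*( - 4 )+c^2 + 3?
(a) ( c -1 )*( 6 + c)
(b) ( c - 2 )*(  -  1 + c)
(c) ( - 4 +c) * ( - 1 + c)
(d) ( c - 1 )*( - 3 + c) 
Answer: d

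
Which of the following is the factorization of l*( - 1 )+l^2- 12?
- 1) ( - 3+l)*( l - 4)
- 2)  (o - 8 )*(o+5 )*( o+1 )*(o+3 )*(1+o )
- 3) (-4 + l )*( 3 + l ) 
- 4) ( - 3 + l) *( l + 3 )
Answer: 3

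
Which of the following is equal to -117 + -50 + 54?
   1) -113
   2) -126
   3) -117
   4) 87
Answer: 1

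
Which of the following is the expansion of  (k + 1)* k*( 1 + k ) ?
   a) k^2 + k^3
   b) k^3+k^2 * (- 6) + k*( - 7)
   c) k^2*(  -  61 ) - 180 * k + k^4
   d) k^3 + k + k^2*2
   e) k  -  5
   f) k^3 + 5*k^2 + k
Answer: d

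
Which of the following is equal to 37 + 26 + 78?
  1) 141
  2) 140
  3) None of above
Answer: 1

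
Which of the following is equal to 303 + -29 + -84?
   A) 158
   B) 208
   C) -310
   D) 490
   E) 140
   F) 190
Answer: F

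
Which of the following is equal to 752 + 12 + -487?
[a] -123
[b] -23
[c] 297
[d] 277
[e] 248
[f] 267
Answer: d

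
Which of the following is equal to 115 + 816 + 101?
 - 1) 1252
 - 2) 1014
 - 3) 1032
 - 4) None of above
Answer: 3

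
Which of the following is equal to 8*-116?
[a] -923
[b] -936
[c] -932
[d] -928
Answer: d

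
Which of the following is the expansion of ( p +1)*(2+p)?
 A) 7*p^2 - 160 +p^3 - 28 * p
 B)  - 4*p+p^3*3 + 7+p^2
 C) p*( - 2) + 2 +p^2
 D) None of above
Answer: D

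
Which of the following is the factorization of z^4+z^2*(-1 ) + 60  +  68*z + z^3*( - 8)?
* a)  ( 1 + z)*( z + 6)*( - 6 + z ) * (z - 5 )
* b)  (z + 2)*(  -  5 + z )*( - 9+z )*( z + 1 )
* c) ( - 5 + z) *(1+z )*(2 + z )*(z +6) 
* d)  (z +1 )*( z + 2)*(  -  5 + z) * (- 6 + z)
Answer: d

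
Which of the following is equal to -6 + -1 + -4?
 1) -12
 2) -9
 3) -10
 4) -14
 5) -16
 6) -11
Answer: 6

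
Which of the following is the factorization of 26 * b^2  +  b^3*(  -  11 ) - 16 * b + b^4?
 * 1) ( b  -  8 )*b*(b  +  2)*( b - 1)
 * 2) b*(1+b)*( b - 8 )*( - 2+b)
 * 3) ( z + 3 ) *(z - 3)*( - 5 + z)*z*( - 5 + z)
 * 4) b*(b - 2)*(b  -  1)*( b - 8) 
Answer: 4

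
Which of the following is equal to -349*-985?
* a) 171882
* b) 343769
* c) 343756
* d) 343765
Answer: d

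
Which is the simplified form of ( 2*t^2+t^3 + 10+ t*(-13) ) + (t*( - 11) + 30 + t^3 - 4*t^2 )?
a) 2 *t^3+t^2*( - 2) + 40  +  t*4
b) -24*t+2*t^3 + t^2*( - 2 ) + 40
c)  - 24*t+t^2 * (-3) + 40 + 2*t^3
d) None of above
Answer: b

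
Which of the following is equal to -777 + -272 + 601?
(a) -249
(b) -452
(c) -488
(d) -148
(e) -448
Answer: e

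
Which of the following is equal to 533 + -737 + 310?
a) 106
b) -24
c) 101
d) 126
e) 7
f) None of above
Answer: a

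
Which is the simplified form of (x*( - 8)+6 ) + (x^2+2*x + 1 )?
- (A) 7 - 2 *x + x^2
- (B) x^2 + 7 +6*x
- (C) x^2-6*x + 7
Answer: C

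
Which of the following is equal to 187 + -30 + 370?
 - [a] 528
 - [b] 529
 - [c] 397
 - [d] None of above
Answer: d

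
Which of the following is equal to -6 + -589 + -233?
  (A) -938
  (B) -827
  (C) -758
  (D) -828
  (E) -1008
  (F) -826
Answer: D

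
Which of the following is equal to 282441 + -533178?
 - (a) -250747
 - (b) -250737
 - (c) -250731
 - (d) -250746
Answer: b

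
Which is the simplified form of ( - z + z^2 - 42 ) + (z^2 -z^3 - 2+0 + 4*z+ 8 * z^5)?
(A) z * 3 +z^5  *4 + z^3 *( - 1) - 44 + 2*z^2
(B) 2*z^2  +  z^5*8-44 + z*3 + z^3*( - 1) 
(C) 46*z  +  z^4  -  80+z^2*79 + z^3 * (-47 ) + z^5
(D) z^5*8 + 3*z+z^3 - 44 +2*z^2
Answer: B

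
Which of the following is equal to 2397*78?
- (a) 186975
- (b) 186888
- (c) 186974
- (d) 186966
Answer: d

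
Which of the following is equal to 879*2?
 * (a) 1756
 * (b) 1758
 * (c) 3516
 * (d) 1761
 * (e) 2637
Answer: b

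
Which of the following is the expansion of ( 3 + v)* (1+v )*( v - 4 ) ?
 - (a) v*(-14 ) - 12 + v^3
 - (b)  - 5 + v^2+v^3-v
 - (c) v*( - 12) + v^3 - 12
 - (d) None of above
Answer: d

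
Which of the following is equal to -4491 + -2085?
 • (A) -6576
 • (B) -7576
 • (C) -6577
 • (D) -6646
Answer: A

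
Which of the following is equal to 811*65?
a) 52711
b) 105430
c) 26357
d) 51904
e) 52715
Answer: e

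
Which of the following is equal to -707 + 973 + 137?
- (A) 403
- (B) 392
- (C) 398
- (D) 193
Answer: A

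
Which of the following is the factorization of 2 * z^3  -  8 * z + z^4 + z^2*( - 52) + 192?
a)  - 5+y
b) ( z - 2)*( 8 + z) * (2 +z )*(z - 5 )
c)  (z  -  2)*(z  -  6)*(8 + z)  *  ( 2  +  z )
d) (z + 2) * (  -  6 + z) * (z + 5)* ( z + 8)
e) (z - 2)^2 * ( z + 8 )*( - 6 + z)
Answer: c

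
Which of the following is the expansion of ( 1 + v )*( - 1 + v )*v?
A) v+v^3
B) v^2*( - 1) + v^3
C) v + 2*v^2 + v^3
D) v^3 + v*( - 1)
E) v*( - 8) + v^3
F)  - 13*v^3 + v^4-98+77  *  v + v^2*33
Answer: D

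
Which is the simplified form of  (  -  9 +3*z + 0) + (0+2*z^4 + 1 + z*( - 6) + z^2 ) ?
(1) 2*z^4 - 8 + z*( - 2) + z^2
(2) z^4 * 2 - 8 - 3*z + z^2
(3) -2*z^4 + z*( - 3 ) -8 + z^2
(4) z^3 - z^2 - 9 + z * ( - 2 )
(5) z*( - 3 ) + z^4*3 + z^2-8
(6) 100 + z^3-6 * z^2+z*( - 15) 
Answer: 2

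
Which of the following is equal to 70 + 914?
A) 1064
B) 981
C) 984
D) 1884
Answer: C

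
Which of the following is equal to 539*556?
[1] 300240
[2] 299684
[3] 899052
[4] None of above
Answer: 2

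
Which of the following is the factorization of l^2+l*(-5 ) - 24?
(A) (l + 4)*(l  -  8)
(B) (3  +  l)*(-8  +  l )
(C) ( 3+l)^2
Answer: B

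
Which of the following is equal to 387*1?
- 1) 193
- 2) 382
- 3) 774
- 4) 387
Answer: 4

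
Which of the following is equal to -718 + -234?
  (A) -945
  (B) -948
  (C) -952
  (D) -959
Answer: C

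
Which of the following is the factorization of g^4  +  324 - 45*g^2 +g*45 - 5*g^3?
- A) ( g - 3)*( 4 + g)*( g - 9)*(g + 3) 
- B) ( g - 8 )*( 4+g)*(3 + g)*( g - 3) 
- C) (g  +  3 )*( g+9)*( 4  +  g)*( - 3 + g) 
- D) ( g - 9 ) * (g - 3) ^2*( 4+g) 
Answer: A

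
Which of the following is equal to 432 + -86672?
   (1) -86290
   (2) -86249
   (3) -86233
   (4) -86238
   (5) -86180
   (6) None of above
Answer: 6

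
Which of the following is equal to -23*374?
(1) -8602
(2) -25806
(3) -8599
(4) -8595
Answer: 1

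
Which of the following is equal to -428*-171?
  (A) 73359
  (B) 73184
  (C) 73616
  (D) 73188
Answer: D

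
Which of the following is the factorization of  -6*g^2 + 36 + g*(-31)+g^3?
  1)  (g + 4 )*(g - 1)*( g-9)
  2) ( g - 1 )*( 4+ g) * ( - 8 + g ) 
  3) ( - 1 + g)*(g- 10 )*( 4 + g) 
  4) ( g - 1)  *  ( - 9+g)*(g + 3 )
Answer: 1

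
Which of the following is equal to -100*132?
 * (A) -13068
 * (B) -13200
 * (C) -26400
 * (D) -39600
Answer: B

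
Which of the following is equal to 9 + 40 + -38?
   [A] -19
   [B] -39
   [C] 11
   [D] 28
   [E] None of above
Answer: C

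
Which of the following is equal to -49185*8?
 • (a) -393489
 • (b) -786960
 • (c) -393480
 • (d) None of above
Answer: c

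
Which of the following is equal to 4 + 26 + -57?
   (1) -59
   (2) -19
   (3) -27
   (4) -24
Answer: 3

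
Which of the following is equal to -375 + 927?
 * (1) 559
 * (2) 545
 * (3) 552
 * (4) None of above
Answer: 3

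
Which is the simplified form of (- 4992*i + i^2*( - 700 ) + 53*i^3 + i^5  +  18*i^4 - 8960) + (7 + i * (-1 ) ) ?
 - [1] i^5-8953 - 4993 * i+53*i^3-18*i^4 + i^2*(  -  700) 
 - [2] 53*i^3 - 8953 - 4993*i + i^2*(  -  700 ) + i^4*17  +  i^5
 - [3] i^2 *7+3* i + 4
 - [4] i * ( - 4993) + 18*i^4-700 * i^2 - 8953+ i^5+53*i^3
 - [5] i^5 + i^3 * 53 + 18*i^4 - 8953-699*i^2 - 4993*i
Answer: 4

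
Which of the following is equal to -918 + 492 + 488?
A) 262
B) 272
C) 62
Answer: C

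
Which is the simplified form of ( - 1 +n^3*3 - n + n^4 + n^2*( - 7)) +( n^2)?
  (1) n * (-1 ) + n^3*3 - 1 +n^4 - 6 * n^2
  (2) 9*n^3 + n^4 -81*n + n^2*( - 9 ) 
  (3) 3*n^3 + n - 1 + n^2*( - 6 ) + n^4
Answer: 1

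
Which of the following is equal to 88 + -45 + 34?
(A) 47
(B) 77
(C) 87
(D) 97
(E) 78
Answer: B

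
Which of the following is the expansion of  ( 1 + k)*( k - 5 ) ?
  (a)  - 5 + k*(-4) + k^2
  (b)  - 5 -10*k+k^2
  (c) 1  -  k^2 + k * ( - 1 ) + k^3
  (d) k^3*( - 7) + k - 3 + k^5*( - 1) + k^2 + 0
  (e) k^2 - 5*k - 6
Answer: a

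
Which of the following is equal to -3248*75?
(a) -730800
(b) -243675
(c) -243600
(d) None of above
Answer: c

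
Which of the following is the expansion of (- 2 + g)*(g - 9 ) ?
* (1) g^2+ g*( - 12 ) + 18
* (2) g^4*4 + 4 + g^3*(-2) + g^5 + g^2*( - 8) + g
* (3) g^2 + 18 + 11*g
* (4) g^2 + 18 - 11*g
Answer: 4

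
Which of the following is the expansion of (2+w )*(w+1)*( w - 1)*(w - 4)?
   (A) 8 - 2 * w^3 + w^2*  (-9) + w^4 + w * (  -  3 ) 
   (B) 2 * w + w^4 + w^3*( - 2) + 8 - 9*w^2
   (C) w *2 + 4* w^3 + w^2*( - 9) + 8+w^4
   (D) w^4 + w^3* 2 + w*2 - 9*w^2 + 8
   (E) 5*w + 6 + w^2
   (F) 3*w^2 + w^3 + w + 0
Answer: B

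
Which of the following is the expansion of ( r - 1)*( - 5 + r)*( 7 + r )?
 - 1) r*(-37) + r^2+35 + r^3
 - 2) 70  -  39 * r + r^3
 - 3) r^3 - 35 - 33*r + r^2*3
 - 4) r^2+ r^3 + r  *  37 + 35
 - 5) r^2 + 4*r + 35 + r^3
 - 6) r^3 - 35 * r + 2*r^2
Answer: 1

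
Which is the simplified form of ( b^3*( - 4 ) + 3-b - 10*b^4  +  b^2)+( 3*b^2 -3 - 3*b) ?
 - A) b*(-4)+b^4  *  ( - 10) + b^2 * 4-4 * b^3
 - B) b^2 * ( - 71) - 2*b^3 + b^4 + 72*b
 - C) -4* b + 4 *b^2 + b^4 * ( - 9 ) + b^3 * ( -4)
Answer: A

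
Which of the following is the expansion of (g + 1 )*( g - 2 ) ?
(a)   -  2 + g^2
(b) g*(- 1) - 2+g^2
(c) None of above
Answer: b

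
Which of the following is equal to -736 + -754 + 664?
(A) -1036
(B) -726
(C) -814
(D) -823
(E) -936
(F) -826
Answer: F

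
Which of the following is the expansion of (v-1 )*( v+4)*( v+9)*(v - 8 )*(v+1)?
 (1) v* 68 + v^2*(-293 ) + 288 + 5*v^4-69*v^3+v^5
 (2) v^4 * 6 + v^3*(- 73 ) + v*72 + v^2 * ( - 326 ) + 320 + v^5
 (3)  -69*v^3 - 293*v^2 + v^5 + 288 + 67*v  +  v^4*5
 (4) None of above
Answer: 1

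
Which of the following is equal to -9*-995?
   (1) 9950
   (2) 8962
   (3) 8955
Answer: 3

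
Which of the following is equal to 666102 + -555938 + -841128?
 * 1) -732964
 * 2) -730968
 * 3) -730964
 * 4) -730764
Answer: 3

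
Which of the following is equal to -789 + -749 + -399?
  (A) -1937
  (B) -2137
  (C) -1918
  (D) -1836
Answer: A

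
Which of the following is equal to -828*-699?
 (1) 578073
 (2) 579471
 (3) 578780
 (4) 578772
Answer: 4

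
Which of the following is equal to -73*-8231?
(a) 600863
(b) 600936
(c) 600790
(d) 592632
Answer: a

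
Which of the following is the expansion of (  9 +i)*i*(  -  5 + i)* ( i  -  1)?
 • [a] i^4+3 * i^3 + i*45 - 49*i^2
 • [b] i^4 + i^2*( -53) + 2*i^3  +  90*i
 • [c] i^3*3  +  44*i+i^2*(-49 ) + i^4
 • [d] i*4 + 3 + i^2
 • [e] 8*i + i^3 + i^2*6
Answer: a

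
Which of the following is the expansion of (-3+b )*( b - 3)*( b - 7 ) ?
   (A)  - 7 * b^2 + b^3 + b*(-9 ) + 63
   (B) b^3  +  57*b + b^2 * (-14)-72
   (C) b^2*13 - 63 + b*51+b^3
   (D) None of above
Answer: D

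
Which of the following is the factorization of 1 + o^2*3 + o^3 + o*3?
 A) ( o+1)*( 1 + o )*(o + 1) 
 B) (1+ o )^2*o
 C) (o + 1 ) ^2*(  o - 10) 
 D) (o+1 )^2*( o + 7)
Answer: A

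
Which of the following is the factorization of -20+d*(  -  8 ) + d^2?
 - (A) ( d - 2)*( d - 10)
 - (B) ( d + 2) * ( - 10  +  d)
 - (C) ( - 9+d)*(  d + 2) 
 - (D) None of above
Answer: B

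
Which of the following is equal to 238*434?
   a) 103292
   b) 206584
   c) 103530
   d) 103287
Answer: a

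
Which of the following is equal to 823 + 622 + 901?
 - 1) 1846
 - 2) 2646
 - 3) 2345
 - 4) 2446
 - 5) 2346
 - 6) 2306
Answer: 5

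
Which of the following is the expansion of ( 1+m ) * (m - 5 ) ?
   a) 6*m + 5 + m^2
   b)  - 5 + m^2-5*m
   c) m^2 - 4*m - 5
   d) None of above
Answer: c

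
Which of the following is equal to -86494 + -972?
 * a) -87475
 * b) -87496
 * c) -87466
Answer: c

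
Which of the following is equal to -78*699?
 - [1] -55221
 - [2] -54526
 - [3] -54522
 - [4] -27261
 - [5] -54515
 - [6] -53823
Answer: 3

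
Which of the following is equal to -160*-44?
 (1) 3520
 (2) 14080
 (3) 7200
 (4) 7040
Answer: 4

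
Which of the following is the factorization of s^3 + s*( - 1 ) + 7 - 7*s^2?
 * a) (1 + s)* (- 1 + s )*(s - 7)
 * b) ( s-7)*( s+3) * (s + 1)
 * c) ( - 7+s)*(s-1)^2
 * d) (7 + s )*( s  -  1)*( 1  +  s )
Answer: a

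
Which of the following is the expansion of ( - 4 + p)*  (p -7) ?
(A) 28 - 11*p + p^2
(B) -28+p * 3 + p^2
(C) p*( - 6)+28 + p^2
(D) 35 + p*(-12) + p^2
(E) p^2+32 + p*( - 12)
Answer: A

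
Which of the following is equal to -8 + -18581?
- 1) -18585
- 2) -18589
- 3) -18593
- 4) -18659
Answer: 2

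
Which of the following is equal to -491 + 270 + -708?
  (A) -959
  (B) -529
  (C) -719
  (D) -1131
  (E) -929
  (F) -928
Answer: E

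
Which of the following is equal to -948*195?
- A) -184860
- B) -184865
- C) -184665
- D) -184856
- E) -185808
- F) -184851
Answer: A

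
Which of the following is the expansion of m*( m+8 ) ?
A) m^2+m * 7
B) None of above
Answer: B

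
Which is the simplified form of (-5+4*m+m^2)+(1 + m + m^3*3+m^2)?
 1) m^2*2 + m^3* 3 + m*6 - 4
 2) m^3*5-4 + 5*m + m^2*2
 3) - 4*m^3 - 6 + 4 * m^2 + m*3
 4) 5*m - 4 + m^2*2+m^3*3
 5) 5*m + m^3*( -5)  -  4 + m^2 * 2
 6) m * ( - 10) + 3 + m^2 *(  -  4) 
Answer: 4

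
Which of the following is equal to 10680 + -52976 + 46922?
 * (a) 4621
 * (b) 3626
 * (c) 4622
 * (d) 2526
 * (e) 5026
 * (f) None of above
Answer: f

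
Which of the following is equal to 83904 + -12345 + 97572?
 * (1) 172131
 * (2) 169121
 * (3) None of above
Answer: 3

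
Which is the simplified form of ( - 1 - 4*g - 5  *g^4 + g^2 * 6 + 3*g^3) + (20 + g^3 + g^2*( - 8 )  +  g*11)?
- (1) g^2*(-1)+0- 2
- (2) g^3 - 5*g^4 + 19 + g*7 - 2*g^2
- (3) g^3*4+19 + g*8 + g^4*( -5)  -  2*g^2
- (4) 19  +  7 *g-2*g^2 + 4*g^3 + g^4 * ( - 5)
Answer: 4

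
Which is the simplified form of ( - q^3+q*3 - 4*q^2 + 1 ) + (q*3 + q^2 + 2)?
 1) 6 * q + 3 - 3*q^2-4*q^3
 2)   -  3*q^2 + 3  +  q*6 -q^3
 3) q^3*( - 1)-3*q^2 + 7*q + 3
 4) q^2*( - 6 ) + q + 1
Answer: 2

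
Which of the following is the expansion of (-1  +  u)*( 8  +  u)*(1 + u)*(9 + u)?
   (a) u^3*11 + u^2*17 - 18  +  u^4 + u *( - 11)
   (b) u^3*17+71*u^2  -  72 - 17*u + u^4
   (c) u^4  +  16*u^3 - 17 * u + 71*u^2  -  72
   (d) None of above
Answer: b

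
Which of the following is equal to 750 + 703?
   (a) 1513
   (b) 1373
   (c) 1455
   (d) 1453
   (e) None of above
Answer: d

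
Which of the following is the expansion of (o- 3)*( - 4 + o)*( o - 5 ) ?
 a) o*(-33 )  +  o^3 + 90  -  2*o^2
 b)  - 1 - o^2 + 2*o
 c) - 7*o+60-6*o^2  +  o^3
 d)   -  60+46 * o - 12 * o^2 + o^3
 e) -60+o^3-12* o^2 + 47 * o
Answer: e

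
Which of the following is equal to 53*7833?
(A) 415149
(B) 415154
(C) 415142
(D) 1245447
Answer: A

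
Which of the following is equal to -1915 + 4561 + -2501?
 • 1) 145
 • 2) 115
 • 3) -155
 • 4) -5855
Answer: 1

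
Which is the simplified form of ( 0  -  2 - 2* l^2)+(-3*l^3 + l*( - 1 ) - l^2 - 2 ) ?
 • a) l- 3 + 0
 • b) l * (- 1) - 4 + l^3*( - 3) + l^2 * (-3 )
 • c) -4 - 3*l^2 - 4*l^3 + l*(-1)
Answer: b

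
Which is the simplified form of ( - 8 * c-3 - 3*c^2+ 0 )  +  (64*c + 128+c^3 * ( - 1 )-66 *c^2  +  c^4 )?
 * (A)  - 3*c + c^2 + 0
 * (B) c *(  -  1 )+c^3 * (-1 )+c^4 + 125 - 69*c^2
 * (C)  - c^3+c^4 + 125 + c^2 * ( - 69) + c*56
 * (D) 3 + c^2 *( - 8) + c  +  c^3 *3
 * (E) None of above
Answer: C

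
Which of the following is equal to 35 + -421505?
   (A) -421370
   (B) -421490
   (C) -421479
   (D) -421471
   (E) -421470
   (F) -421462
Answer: E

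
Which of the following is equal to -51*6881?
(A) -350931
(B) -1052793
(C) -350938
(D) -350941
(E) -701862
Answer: A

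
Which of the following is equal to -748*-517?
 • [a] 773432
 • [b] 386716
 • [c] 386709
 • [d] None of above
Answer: b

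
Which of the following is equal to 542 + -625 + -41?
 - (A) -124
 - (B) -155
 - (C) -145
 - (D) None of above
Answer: A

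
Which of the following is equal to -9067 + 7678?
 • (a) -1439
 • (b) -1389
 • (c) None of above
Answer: b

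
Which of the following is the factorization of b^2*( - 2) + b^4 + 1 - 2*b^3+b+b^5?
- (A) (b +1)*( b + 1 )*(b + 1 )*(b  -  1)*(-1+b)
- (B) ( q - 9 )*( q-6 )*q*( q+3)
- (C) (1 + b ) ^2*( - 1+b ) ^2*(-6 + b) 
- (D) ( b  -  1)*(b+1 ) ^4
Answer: A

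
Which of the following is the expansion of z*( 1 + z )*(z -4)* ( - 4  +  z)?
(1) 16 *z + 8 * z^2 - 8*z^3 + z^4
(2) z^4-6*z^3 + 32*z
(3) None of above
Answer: 3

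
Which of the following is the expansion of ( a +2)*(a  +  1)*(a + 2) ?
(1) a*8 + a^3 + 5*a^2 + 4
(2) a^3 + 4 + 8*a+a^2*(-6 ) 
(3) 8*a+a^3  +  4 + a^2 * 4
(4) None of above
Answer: 1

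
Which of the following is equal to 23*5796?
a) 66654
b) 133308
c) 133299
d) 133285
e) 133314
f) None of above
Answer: b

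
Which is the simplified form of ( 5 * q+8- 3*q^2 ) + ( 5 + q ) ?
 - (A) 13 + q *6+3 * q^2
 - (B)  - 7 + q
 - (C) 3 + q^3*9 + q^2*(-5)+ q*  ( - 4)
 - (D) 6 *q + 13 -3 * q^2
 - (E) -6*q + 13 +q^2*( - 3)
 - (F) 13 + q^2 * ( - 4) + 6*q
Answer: D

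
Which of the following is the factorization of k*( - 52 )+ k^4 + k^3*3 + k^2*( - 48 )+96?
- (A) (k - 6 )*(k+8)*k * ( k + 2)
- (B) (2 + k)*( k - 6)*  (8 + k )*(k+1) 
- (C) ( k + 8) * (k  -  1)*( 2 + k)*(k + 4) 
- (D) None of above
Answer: D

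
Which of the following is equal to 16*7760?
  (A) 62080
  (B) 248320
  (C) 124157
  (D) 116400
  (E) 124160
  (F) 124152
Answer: E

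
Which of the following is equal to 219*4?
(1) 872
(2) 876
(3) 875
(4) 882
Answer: 2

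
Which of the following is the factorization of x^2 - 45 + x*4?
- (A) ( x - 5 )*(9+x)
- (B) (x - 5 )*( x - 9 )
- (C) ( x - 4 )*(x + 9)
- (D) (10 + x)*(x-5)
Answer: A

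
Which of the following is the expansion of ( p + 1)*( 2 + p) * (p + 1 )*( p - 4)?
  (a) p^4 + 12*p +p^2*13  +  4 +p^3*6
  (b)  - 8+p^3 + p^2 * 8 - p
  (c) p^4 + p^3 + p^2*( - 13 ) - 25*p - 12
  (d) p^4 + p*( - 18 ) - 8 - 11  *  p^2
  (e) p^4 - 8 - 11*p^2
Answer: d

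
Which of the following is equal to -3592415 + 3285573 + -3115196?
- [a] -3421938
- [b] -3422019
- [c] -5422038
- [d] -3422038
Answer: d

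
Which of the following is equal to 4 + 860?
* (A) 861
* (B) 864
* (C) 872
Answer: B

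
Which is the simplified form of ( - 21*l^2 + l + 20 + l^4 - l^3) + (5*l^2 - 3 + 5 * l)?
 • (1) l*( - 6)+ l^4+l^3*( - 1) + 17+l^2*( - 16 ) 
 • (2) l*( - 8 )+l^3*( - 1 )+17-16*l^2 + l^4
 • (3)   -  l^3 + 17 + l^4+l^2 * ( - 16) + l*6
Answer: 3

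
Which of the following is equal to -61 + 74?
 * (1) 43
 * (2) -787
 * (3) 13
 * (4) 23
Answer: 3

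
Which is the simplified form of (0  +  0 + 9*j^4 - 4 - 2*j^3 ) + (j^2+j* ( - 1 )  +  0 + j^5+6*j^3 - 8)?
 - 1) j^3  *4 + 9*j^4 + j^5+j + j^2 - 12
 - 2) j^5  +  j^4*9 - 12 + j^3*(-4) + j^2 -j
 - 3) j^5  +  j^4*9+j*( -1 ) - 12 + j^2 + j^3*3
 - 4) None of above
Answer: 4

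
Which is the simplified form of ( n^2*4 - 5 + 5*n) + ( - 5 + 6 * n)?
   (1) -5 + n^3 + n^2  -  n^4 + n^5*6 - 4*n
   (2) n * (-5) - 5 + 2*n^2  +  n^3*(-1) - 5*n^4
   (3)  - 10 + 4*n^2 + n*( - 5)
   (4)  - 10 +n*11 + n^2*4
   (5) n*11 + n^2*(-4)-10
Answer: 4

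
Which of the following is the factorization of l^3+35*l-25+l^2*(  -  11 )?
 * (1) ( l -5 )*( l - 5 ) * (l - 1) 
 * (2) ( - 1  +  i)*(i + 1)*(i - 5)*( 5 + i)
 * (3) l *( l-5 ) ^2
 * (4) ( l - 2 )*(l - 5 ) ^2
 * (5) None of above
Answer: 1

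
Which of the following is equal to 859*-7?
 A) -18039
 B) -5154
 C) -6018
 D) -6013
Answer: D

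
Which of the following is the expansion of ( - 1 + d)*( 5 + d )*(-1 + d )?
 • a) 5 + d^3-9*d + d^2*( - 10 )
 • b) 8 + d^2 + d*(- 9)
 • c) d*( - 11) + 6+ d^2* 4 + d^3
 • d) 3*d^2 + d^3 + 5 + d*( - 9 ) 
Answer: d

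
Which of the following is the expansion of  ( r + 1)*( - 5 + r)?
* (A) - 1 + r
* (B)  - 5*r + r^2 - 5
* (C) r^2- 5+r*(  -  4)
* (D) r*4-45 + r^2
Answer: C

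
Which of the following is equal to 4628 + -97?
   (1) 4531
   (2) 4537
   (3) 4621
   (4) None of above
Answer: 1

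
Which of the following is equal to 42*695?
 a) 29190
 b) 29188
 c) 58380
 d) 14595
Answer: a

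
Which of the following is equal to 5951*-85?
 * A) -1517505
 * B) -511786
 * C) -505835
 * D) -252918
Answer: C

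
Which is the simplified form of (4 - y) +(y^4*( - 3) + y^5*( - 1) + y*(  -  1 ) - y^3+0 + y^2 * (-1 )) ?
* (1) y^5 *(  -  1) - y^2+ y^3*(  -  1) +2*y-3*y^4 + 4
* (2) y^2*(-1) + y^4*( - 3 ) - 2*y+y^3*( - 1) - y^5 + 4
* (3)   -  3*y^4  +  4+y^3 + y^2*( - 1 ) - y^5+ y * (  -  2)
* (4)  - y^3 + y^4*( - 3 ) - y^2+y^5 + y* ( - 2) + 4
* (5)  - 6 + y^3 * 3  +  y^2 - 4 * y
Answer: 2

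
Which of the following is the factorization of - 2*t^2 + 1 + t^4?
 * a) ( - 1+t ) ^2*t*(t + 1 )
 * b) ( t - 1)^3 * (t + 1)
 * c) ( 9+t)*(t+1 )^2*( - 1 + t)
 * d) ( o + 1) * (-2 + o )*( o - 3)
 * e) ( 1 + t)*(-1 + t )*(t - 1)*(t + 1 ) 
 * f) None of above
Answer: e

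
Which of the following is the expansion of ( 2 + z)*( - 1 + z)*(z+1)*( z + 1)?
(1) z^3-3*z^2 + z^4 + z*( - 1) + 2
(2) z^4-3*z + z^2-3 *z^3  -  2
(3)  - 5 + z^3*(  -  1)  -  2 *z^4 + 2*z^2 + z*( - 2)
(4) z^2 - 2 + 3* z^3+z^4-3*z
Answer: 4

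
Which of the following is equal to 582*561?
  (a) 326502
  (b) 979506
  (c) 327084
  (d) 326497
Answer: a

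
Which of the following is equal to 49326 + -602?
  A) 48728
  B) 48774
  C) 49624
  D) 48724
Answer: D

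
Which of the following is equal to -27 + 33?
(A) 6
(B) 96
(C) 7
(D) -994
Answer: A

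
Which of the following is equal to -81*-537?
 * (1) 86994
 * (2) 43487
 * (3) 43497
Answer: 3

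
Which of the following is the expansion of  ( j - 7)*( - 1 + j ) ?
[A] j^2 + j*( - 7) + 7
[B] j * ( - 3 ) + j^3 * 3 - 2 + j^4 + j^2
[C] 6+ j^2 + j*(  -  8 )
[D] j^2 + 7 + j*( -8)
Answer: D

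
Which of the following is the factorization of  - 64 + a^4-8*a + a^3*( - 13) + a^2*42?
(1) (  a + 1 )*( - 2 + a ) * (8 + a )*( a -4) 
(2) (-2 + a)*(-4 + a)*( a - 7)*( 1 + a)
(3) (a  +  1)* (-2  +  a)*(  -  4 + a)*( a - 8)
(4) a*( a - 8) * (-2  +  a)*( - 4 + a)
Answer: 3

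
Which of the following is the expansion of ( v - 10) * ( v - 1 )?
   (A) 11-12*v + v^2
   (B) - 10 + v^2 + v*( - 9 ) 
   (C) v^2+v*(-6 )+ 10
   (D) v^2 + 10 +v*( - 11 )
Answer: D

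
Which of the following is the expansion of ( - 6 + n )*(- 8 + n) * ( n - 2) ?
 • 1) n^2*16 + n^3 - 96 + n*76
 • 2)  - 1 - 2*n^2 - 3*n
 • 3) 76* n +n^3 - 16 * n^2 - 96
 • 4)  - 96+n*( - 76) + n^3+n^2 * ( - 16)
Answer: 3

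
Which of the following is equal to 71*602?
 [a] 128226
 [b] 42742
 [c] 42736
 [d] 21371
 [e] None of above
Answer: b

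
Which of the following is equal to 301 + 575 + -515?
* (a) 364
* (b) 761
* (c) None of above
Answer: c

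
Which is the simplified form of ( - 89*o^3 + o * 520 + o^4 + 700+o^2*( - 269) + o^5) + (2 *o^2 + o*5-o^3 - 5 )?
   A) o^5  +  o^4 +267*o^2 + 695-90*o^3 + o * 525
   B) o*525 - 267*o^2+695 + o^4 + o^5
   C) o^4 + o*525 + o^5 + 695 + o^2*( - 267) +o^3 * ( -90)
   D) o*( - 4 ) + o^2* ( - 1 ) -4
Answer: C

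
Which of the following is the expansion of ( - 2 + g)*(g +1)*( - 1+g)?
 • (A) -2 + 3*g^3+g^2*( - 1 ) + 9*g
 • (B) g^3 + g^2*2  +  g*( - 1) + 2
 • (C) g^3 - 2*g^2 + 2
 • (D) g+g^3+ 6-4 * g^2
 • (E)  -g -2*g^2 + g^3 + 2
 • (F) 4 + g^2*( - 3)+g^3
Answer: E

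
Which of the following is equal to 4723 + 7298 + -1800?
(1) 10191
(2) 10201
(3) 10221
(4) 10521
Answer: 3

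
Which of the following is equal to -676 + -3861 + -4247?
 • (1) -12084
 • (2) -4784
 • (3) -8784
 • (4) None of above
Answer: 3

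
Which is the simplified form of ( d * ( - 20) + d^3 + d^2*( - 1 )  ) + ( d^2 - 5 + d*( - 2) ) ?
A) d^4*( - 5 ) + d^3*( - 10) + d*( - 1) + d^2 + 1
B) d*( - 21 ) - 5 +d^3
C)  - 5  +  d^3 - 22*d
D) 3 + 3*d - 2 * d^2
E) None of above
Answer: C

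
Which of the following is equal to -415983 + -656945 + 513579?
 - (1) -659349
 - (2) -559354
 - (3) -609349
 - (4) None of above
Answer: 4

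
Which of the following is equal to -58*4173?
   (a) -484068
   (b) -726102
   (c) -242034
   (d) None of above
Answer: c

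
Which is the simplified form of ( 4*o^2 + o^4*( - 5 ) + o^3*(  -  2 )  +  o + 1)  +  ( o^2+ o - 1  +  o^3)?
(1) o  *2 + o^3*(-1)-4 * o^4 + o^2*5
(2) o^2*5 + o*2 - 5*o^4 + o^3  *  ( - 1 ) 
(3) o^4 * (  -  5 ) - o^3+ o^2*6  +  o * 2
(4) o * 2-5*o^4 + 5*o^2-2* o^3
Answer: 2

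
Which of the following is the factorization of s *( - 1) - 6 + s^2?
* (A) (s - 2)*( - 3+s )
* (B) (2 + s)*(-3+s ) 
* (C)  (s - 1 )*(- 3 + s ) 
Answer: B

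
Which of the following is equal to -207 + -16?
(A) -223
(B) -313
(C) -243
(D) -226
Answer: A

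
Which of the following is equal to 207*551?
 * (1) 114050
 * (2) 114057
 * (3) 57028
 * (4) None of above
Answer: 2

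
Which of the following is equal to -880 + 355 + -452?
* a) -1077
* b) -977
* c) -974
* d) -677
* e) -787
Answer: b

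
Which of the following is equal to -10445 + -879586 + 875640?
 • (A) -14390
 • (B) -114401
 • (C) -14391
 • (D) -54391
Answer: C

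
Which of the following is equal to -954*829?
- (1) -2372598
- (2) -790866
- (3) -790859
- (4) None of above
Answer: 2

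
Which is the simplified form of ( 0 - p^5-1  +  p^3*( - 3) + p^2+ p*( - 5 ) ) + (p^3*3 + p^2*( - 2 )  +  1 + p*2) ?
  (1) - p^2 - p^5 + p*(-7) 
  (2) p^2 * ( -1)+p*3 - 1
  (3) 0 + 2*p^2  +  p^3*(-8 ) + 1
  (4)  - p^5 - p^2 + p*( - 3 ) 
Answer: 4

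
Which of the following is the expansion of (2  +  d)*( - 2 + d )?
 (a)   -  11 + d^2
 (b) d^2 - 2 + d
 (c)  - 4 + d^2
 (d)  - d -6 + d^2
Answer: c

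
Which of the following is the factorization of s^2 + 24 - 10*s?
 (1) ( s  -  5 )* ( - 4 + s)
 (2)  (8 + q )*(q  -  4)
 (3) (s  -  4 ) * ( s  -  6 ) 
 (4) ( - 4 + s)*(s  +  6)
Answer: 3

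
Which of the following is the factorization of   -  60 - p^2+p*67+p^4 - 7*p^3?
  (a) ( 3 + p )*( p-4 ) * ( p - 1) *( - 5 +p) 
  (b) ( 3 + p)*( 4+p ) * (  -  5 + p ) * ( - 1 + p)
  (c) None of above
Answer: a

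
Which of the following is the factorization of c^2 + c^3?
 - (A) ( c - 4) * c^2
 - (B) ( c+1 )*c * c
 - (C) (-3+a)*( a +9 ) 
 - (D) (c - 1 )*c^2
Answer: B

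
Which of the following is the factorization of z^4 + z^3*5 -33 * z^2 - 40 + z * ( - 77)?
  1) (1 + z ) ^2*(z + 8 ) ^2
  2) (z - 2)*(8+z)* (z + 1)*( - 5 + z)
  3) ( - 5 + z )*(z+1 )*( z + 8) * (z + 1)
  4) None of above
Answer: 3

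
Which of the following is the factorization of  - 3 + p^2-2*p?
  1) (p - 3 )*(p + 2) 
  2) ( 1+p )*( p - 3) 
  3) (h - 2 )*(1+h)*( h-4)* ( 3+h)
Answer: 2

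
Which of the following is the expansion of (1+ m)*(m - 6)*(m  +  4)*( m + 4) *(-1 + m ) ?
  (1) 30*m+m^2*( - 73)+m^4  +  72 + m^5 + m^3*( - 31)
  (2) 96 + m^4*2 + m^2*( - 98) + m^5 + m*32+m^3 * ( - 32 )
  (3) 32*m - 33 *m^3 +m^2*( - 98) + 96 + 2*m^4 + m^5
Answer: 3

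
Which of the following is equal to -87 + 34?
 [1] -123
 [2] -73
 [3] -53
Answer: 3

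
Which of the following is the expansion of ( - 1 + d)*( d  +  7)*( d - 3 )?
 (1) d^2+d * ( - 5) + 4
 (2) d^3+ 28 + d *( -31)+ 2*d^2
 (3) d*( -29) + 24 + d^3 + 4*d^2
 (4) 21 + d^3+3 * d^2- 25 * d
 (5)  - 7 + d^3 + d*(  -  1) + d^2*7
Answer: 4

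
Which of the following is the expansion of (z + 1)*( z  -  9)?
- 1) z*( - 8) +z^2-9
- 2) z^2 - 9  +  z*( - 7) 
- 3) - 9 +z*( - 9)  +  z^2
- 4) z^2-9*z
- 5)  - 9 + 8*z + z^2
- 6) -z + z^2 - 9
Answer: 1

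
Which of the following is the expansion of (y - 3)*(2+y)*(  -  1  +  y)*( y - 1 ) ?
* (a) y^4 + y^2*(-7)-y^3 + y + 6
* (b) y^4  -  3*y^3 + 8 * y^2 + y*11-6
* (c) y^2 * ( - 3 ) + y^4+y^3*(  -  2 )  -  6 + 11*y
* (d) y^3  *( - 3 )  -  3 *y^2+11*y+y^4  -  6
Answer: d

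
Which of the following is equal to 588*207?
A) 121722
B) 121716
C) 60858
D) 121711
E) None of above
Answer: B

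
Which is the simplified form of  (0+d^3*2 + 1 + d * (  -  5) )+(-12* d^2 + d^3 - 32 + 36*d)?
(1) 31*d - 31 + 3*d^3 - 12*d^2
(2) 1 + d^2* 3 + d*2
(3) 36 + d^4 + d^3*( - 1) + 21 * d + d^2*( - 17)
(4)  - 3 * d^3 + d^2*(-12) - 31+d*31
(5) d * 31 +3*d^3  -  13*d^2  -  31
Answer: 1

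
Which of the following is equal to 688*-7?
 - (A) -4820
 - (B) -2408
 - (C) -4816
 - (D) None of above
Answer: C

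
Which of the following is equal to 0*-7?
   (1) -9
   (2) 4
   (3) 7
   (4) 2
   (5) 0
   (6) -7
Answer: 5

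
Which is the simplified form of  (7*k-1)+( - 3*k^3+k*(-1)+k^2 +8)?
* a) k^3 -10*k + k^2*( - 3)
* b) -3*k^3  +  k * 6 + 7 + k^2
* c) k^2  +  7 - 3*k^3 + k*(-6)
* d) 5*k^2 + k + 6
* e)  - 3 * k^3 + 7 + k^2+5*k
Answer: b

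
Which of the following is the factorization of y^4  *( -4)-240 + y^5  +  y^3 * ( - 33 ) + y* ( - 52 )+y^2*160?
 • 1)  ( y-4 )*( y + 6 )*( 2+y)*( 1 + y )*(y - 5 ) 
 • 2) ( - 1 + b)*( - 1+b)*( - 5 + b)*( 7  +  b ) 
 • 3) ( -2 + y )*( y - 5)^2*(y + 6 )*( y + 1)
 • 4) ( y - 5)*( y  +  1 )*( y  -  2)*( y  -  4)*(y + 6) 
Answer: 4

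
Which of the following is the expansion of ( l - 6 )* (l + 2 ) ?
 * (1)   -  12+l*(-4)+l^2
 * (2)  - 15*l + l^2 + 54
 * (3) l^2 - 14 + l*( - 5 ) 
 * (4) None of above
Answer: 1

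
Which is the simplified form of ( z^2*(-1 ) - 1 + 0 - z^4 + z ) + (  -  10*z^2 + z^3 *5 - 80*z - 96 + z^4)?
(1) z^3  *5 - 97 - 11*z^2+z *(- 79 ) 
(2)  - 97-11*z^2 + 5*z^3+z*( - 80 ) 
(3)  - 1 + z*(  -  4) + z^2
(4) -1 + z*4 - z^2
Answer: 1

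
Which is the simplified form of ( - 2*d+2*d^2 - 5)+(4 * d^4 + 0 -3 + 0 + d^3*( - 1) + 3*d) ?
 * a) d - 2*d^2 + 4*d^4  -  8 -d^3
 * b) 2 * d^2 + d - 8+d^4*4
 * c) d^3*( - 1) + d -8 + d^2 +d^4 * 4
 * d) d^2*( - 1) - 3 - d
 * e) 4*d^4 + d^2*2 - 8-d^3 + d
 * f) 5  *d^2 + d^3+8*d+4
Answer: e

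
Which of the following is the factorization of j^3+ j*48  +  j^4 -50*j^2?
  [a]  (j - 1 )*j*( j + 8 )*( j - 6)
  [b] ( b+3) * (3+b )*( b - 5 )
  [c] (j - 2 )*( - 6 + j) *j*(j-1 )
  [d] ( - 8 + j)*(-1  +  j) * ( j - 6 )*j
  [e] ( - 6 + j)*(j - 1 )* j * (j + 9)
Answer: a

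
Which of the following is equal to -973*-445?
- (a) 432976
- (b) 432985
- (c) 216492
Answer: b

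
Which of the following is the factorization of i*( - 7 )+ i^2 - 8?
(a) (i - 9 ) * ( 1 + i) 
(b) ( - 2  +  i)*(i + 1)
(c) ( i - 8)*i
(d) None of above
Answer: d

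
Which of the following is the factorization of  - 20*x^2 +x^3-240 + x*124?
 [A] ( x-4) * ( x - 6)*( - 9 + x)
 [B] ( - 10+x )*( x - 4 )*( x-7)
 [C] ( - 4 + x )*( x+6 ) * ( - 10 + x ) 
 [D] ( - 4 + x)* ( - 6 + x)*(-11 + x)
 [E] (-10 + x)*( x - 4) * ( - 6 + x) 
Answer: E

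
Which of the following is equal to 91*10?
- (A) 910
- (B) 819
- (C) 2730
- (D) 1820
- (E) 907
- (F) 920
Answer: A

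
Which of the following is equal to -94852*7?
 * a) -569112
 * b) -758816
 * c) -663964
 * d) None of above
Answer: c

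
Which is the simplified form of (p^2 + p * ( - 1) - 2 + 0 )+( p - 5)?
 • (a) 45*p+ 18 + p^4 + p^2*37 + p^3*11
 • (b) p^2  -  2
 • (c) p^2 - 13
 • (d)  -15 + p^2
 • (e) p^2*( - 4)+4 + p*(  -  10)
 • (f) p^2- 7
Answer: f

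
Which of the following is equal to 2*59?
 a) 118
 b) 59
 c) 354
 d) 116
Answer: a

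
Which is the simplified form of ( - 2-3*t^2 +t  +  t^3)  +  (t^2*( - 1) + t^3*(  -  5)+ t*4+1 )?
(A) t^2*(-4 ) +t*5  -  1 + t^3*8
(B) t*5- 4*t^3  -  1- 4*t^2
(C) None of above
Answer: B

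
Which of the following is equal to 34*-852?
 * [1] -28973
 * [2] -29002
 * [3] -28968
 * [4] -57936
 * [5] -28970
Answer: 3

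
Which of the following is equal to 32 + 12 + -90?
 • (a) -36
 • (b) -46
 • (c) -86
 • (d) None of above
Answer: b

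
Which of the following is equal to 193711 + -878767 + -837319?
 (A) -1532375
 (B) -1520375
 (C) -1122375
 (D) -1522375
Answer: D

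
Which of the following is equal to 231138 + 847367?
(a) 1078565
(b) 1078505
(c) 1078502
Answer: b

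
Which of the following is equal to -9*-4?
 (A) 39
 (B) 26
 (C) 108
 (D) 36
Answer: D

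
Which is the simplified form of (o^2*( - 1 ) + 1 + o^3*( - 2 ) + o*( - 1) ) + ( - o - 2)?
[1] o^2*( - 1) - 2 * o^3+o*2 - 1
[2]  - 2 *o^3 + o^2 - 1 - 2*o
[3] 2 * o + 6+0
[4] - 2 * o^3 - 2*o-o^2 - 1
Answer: 4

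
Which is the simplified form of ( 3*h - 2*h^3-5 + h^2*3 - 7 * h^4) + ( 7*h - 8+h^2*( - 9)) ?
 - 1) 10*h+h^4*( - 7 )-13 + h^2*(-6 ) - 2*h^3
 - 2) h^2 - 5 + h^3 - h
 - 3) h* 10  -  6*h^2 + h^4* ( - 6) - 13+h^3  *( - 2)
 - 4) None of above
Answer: 1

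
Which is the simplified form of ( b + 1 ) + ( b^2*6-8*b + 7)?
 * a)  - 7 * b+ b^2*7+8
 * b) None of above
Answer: b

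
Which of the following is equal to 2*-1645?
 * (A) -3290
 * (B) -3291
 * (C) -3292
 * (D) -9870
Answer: A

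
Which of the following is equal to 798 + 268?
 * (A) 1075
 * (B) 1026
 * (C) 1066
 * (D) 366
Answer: C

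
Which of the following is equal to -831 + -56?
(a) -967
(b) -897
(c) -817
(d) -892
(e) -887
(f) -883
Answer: e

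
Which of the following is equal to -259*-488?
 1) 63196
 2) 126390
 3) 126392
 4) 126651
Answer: 3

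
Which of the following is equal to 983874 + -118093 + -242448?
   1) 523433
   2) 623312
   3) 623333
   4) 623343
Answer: 3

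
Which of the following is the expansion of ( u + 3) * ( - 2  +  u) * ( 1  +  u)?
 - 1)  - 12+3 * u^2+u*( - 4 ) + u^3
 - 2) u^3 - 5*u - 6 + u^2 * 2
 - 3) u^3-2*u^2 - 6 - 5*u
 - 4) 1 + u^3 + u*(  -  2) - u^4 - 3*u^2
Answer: 2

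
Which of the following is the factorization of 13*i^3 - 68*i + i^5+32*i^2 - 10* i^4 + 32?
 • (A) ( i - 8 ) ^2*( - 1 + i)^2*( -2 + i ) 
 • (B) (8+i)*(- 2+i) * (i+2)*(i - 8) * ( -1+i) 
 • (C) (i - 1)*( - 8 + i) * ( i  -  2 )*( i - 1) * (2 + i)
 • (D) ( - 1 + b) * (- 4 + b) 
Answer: C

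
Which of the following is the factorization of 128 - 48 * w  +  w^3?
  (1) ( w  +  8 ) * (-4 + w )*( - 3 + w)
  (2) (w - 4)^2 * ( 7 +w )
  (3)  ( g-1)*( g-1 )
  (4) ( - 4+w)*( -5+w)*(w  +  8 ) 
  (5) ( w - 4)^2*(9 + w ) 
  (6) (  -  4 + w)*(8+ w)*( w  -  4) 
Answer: 6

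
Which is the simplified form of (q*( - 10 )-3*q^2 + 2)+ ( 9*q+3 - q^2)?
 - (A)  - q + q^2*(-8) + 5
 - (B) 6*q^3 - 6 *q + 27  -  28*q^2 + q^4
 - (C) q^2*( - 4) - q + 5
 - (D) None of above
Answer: C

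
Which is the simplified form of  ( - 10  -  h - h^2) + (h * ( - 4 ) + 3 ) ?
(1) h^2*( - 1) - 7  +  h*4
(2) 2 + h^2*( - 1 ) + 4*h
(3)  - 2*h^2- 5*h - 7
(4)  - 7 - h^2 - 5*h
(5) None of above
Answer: 4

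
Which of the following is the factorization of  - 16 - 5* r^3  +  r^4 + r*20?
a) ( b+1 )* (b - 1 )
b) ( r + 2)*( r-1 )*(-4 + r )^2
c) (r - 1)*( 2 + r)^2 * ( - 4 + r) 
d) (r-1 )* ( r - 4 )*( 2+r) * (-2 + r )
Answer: d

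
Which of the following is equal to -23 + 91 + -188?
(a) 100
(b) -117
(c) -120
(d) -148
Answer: c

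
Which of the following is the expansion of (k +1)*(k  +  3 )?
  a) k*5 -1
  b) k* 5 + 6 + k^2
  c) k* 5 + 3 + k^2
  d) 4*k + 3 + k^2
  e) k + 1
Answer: d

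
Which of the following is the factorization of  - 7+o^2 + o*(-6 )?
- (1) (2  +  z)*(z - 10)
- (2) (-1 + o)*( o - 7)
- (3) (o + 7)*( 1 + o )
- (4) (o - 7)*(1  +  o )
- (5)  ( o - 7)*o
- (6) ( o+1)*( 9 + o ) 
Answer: 4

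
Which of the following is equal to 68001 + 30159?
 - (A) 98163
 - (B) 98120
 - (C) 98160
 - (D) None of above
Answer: C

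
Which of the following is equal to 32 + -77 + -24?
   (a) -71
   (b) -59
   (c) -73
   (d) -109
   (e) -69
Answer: e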